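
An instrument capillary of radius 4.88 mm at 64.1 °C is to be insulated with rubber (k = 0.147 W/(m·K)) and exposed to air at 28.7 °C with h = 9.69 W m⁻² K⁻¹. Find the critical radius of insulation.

r_cr = 1.52 cm

For a cylinder, r_cr = k_ins/h = 0.147/9.69 = 0.0152 m = 1.52 cm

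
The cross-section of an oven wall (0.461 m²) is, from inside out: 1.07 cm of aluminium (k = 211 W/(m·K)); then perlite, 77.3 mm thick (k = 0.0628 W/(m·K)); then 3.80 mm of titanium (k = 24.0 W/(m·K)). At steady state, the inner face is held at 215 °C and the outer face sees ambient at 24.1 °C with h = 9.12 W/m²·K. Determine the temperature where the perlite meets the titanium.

T = 39.7 °C

Treat each layer as a resistance in series:
  R_aluminium = L/(kA) = 0.0107/(211·0.461) = 1.100×10^-4 K/W
  R_perlite = L/(kA) = 0.0773/(0.0628·0.461) = 2.670 K/W
  R_titanium = L/(kA) = 0.00380/(24.0·0.461) = 3.435×10^-4 K/W
  R_conv,out = 1/(hA) = 1/(9.12·0.461) = 0.2379 K/W
ΣR = 1.100×10^-4 + 2.670 + 3.435×10^-4 + 0.2379 = 2.908 K/W
Q = ΔT/ΣR = (215 °C − 24.1 °C)/2.908 = 65.65 W
From the inner boundary to the perlite/titanium interface, ΣR_partial = 2.670 K/W.
T_interface = T_in − Q·ΣR_partial = 215 °C − (65.65)(2.670) = 39.7 °C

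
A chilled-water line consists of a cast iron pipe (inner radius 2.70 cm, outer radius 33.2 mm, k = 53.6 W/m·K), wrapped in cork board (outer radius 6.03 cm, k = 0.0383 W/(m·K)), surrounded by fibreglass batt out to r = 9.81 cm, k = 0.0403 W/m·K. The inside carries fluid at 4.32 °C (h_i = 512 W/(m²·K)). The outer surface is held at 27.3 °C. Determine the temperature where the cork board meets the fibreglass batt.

Series thermal resistances, inner to outer:
  R'_conv,in = 1/(2πr h) = 1/(2π·0.0270·512) = 0.01151 m·K/W
  R'_cast iron = ln(0.0332/0.0270)/(2πk) = 0.2067/(2π·53.6) = 6.138×10^-4 m·K/W
  R'_cork board = ln(0.0603/0.0332)/(2πk) = 0.5968/(2π·0.0383) = 2.480 m·K/W
  R'_fibreglass batt = ln(0.0981/0.0603)/(2πk) = 0.4867/(2π·0.0403) = 1.922 m·K/W
ΣR = 0.01151 + 6.138×10^-4 + 2.480 + 1.922 = 4.414 m·K/W
Q' = ΔT/ΣR = (4.32 °C − 27.3 °C)/4.414 = -5.206 W/m
From the inner boundary to the cork board/fibreglass batt interface, ΣR_partial = 2.492 m·K/W.
T_interface = T_in − Q'·ΣR_partial = 4.32 °C − (-5.206)(2.492) = 17.3 °C

T = 17.3 °C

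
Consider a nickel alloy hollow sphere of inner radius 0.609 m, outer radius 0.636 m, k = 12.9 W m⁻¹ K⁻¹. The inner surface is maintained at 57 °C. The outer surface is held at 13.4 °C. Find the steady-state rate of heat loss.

Q = 4πk·ΔT/(1/r₁ − 1/r₂) = 4π × 12.9 × 43.6 / (1/0.609 − 1/0.636) = 1.01×10^5 W

Q = 101 kW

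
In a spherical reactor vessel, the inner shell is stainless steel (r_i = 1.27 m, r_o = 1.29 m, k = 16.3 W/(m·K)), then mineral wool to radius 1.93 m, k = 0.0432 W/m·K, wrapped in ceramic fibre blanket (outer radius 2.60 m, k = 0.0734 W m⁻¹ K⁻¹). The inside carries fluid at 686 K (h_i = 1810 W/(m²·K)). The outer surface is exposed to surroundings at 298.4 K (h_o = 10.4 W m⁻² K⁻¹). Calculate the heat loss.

Q = 626 W

Series thermal resistances, inner to outer:
  R_conv,in = 1/(4πr²h) = 1/(4π·1.27²·1810) = 2.726×10^-5 K/W
  R_stainless steel = (1/1.27 − 1/1.29)/(4πk) = 0.01221/(4π·16.3) = 5.960×10^-5 K/W
  R_mineral wool = (1/1.29 − 1/1.93)/(4πk) = 0.2571/(4π·0.0432) = 0.4735 K/W
  R_ceramic fibre blanket = (1/1.93 − 1/2.60)/(4πk) = 0.1335/(4π·0.0734) = 0.1448 K/W
  R_conv,out = 1/(4πr²h) = 1/(4π·2.60²·10.4) = 0.001132 K/W
ΣR = 2.726×10^-5 + 5.960×10^-5 + 0.4735 + 0.1448 + 0.001132 = 0.6195 K/W
Q = ΔT/ΣR = (686 K − 298.4 K)/0.6195 = 626 W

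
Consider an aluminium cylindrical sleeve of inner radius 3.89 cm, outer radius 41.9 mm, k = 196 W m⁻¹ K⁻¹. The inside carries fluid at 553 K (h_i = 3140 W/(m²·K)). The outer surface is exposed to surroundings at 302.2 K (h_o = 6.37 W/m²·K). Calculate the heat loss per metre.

Q' = 420 W/m

Resistance network (inner→outer):
  R'_conv,in = 1/(2πr h) = 1/(2π·0.0389·3140) = 0.001303 m·K/W
  R'_aluminium = ln(0.0419/0.0389)/(2πk) = 0.07429/(2π·196) = 6.033×10^-5 m·K/W
  R'_conv,out = 1/(2πr h) = 1/(2π·0.0419·6.37) = 0.5963 m·K/W
ΣR = 0.001303 + 6.033×10^-5 + 0.5963 = 0.5977 m·K/W
Q' = ΔT/ΣR = (553 K − 302.2 K)/0.5977 = 420 W/m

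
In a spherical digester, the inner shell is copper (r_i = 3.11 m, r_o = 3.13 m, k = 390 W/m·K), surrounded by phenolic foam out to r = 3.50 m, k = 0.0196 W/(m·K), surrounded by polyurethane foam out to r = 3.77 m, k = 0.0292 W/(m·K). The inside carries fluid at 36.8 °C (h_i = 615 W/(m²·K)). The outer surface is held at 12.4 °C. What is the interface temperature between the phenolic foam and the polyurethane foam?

Resistance network (inner→outer):
  R_conv,in = 1/(4πr²h) = 1/(4π·3.11²·615) = 1.338×10^-5 K/W
  R_copper = (1/3.11 − 1/3.13)/(4πk) = 0.002055/(4π·390) = 4.192×10^-7 K/W
  R_phenolic foam = (1/3.13 − 1/3.50)/(4πk) = 0.03377/(4π·0.0196) = 0.1371 K/W
  R_polyurethane foam = (1/3.50 − 1/3.77)/(4πk) = 0.02046/(4π·0.0292) = 0.05576 K/W
ΣR = 1.338×10^-5 + 4.192×10^-7 + 0.1371 + 0.05576 = 0.1929 K/W
Q = ΔT/ΣR = (36.8 °C − 12.4 °C)/0.1929 = 126.5 W
From the inner boundary to the phenolic foam/polyurethane foam interface, ΣR_partial = 0.1371 K/W.
T_interface = T_in − Q·ΣR_partial = 36.8 °C − (126.5)(0.1371) = 19.5 °C

T = 19.5 °C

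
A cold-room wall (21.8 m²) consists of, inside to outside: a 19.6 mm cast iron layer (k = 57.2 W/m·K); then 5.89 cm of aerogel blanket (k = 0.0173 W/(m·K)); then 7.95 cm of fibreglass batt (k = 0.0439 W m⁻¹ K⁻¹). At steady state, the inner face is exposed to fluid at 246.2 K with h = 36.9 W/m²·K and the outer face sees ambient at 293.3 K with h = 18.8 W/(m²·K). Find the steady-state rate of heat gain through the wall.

Treat each layer as a resistance in series:
  R_conv,in = 1/(hA) = 1/(36.9·21.8) = 0.001243 K/W
  R_cast iron = L/(kA) = 0.0196/(57.2·21.8) = 1.572×10^-5 K/W
  R_aerogel blanket = L/(kA) = 0.0589/(0.0173·21.8) = 0.1562 K/W
  R_fibreglass batt = L/(kA) = 0.0795/(0.0439·21.8) = 0.08307 K/W
  R_conv,out = 1/(hA) = 1/(18.8·21.8) = 0.002440 K/W
ΣR = 0.001243 + 1.572×10^-5 + 0.1562 + 0.08307 + 0.002440 = 0.2430 K/W
Q = ΔT/ΣR = (246.2 K − 293.3 K)/0.2430 = -194 W
(Negative Q ⇒ heat flows inward; heat gain = 194 W.)

Q = 194 W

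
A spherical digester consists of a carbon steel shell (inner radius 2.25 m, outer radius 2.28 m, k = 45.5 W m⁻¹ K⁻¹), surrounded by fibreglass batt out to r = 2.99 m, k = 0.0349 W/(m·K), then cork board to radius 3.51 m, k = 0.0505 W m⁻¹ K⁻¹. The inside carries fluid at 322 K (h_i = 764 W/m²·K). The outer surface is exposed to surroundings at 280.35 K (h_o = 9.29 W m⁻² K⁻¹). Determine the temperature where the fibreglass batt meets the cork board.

Treat each layer as a resistance in series:
  R_conv,in = 1/(4πr²h) = 1/(4π·2.25²·764) = 2.057×10^-5 K/W
  R_carbon steel = (1/2.25 − 1/2.28)/(4πk) = 0.005848/(4π·45.5) = 1.023×10^-5 K/W
  R_fibreglass batt = (1/2.28 − 1/2.99)/(4πk) = 0.1041/(4π·0.0349) = 0.2375 K/W
  R_cork board = (1/2.99 − 1/3.51)/(4πk) = 0.04955/(4π·0.0505) = 0.07808 K/W
  R_conv,out = 1/(4πr²h) = 1/(4π·3.51²·9.29) = 6.953×10^-4 K/W
ΣR = 2.057×10^-5 + 1.023×10^-5 + 0.2375 + 0.07808 + 6.953×10^-4 = 0.3163 K/W
Q = ΔT/ΣR = (322 K − 280.35 K)/0.3163 = 131.7 W
From the inner boundary to the fibreglass batt/cork board interface, ΣR_partial = 0.2375 K/W.
T_interface = T_in − Q·ΣR_partial = 322 K − (131.7)(0.2375) = 290.7 K

T = 290.7 K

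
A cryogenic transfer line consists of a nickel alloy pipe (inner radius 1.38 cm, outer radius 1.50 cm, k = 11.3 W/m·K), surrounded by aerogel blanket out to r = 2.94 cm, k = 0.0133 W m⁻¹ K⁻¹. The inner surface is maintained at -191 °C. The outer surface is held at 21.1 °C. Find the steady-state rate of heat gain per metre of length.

Treat each layer as a resistance in series:
  R'_nickel alloy = ln(0.0150/0.0138)/(2πk) = 0.08338/(2π·11.3) = 0.001174 m·K/W
  R'_aerogel blanket = ln(0.0294/0.0150)/(2πk) = 0.6729/(2π·0.0133) = 8.053 m·K/W
ΣR = 0.001174 + 8.053 = 8.054 m·K/W
Q' = ΔT/ΣR = (-191 °C − 21.1 °C)/8.054 = -26.3 W/m
(Negative Q' ⇒ heat flows inward; heat gain = 26.3 W/m.)

Q' = 26.3 W/m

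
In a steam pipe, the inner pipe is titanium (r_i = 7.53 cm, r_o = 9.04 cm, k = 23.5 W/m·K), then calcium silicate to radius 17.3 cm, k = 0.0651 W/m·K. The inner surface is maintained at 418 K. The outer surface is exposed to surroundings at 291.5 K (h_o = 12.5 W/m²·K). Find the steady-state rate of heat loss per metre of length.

Q' = 76.1 W/m

Treat each layer as a resistance in series:
  R'_titanium = ln(0.0904/0.0753)/(2πk) = 0.1828/(2π·23.5) = 0.001238 m·K/W
  R'_calcium silicate = ln(0.173/0.0904)/(2πk) = 0.6490/(2π·0.0651) = 1.587 m·K/W
  R'_conv,out = 1/(2πr h) = 1/(2π·0.173·12.5) = 0.07360 m·K/W
ΣR = 0.001238 + 1.587 + 0.07360 = 1.662 m·K/W
Q' = ΔT/ΣR = (418 K − 291.5 K)/1.662 = 76.1 W/m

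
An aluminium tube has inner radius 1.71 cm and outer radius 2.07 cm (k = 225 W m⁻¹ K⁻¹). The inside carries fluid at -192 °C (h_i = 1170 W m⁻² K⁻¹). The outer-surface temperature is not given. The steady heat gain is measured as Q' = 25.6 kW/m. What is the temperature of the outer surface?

T_out = 15.1 °C

Series resistances:
  R'_conv,in = 1/(2πr h) = 1/(2π·0.0171·1170) = 0.007955 m·K/W
  R'_aluminium = ln(0.0207/0.0171)/(2πk) = 0.1911/(2π·225) = 1.351×10^-4 m·K/W
ΣR = 0.008090 m·K/W
ΔT = Q'·ΣR = 25600 × 0.008090 = 207.1 K
Heat flows inward, so T_out = T_in + ΔT = -192 + 207.1 = 15.1 °C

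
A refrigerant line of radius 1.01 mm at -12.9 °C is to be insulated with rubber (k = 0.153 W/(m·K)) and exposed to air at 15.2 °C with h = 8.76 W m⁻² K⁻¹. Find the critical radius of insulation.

r_cr = 1.75 cm

For a cylinder, r_cr = k_ins/h = 0.153/8.76 = 0.0175 m = 1.75 cm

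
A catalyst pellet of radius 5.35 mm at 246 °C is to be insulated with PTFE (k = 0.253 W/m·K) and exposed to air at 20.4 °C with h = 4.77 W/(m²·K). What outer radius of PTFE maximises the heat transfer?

For a sphere, r_cr = 2k_ins/h = 2·0.253/4.77 = 0.106 m = 10.6 cm

r_cr = 10.6 cm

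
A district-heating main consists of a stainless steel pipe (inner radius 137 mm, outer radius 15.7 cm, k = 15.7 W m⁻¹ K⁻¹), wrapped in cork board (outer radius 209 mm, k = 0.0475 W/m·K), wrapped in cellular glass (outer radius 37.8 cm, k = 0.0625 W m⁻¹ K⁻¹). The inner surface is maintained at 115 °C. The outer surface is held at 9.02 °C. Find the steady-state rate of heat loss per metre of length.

Q' = 42.9 W/m

Resistance network (inner→outer):
  R'_stainless steel = ln(0.157/0.137)/(2πk) = 0.1363/(2π·15.7) = 0.001381 m·K/W
  R'_cork board = ln(0.209/0.157)/(2πk) = 0.2861/(2π·0.0475) = 0.9586 m·K/W
  R'_cellular glass = ln(0.378/0.209)/(2πk) = 0.5926/(2π·0.0625) = 1.509 m·K/W
ΣR = 0.001381 + 0.9586 + 1.509 = 2.469 m·K/W
Q' = ΔT/ΣR = (115 °C − 9.02 °C)/2.469 = 42.9 W/m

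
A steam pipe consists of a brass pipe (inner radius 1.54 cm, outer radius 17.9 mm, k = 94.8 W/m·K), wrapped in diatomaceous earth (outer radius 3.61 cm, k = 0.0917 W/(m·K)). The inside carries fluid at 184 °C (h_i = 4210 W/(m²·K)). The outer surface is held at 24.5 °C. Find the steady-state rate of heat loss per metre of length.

Series thermal resistances, inner to outer:
  R'_conv,in = 1/(2πr h) = 1/(2π·0.0154·4210) = 0.002455 m·K/W
  R'_brass = ln(0.0179/0.0154)/(2πk) = 0.1504/(2π·94.8) = 2.526×10^-4 m·K/W
  R'_diatomaceous earth = ln(0.0361/0.0179)/(2πk) = 0.7015/(2π·0.0917) = 1.218 m·K/W
ΣR = 0.002455 + 2.526×10^-4 + 1.218 = 1.221 m·K/W
Q' = ΔT/ΣR = (184 °C − 24.5 °C)/1.221 = 131 W/m

Q' = 131 W/m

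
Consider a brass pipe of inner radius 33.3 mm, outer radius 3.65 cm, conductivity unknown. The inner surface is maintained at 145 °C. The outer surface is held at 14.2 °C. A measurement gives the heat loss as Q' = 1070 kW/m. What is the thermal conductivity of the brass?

k = 119 W/m·K

ΣR = ΔT/Q' = |145 − 14.2|/1.07×10^6 = 1.222×10^-4 m·K/W
ln(r₂/r₁)/(2πk) = 1.222×10^-4 ⇒ k = 0.09175/(2π·1.222×10^-4) = 119 W/m·K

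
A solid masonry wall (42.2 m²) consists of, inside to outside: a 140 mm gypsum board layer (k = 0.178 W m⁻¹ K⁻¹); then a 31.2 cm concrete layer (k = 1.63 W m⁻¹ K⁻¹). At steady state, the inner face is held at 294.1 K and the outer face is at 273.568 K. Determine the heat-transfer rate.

Q = 886 W

Treat each layer as a resistance in series:
  R_gypsum board = L/(kA) = 0.140/(0.178·42.2) = 0.01864 K/W
  R_concrete = L/(kA) = 0.312/(1.63·42.2) = 0.004536 K/W
ΣR = 0.01864 + 0.004536 = 0.02318 K/W
Q = ΔT/ΣR = (294.1 K − 273.568 K)/0.02318 = 886 W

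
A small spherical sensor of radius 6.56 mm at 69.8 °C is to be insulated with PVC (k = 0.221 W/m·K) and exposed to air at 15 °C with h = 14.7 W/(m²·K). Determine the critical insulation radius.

r_cr = 3.01 cm

For a sphere, r_cr = 2k_ins/h = 2·0.221/14.7 = 0.0301 m = 3.01 cm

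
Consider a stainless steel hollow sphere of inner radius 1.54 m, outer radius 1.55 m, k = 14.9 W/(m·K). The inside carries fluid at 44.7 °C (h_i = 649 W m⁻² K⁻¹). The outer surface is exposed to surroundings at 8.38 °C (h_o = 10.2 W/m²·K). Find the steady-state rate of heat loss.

Treat each layer as a resistance in series:
  R_conv,in = 1/(4πr²h) = 1/(4π·1.54²·649) = 5.170×10^-5 K/W
  R_stainless steel = (1/1.54 − 1/1.55)/(4πk) = 0.004189/(4π·14.9) = 2.237×10^-5 K/W
  R_conv,out = 1/(4πr²h) = 1/(4π·1.55²·10.2) = 0.003247 K/W
ΣR = 5.170×10^-5 + 2.237×10^-5 + 0.003247 = 0.003321 K/W
Q = ΔT/ΣR = (44.7 °C − 8.38 °C)/0.003321 = 10900 W

Q = 10.9 kW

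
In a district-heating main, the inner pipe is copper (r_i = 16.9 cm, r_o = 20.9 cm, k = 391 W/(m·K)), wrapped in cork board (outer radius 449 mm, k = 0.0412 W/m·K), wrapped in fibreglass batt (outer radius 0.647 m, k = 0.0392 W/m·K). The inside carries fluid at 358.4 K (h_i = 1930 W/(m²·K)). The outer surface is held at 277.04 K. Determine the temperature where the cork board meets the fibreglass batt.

Resistance network (inner→outer):
  R'_conv,in = 1/(2πr h) = 1/(2π·0.169·1930) = 4.880×10^-4 m·K/W
  R'_copper = ln(0.209/0.169)/(2πk) = 0.2124/(2π·391) = 8.647×10^-5 m·K/W
  R'_cork board = ln(0.449/0.209)/(2πk) = 0.7647/(2π·0.0412) = 2.954 m·K/W
  R'_fibreglass batt = ln(0.647/0.449)/(2πk) = 0.3653/(2π·0.0392) = 1.483 m·K/W
ΣR = 4.880×10^-4 + 8.647×10^-5 + 2.954 + 1.483 = 4.438 m·K/W
Q' = ΔT/ΣR = (358.4 K − 277.04 K)/4.438 = 18.33 W/m
From the inner boundary to the cork board/fibreglass batt interface, ΣR_partial = 2.955 m·K/W.
T_interface = T_in − Q'·ΣR_partial = 358.4 K − (18.33)(2.955) = 304.2 K

T = 304.2 K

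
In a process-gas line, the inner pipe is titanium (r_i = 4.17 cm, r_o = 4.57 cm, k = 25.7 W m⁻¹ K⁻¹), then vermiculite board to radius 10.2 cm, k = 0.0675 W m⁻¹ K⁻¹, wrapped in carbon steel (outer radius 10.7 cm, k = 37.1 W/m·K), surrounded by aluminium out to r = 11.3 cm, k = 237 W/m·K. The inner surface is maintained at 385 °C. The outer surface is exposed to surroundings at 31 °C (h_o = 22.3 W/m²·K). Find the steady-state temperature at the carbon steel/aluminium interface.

T = 42.4 °C

Series thermal resistances, inner to outer:
  R'_titanium = ln(0.0457/0.0417)/(2πk) = 0.09160/(2π·25.7) = 5.672×10^-4 m·K/W
  R'_vermiculite board = ln(0.102/0.0457)/(2πk) = 0.8029/(2π·0.0675) = 1.893 m·K/W
  R'_carbon steel = ln(0.107/0.102)/(2πk) = 0.04786/(2π·37.1) = 2.053×10^-4 m·K/W
  R'_aluminium = ln(0.113/0.107)/(2πk) = 0.05456/(2π·237) = 3.664×10^-5 m·K/W
  R'_conv,out = 1/(2πr h) = 1/(2π·0.113·22.3) = 0.06316 m·K/W
ΣR = 5.672×10^-4 + 1.893 + 2.053×10^-4 + 3.664×10^-5 + 0.06316 = 1.957 m·K/W
Q' = ΔT/ΣR = (385 °C − 31 °C)/1.957 = 180.9 W/m
From the inner boundary to the carbon steel/aluminium interface, ΣR_partial = 1.894 m·K/W.
T_interface = T_in − Q'·ΣR_partial = 385 °C − (180.9)(1.894) = 42.4 °C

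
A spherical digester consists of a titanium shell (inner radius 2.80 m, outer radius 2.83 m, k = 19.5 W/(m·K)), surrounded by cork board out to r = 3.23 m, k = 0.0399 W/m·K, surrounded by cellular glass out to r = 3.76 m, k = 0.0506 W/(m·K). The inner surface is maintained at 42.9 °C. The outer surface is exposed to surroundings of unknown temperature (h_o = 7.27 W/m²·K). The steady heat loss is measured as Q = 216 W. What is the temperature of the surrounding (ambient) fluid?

Series resistances:
  R_titanium = (1/2.80 − 1/2.83)/(4πk) = 0.003786/(4π·19.5) = 1.545×10^-5 K/W
  R_cork board = (1/2.83 − 1/3.23)/(4πk) = 0.04376/(4π·0.0399) = 0.08727 K/W
  R_cellular glass = (1/3.23 − 1/3.76)/(4πk) = 0.04364/(4π·0.0506) = 0.06863 K/W
  R_conv,out = 1/(4πr²h) = 1/(4π·3.76²·7.27) = 7.742×10^-4 K/W
ΣR = 0.1567 K/W
ΔT = Q·ΣR = 216 × 0.1567 = 33.85 K
Heat flows outward, so T_out = T_in − ΔT = 42.9 − 33.85 = 9.05 °C

T_out = 9.05 °C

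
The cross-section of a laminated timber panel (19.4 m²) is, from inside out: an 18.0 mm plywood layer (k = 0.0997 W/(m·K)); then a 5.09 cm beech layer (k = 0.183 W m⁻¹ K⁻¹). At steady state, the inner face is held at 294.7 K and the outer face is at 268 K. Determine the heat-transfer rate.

Treat each layer as a resistance in series:
  R_plywood = L/(kA) = 0.0180/(0.0997·19.4) = 0.009306 K/W
  R_beech = L/(kA) = 0.0509/(0.183·19.4) = 0.01434 K/W
ΣR = 0.009306 + 0.01434 = 0.02365 K/W
Q = ΔT/ΣR = (294.7 K − 268 K)/0.02365 = 1130 W

Q = 1130 W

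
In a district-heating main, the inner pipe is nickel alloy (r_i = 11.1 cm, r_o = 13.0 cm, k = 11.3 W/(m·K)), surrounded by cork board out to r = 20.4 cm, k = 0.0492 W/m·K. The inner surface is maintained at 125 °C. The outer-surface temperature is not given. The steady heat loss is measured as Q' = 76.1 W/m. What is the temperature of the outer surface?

Series resistances:
  R'_nickel alloy = ln(0.130/0.111)/(2πk) = 0.1580/(2π·11.3) = 0.002225 m·K/W
  R'_cork board = ln(0.204/0.130)/(2πk) = 0.4506/(2π·0.0492) = 1.458 m·K/W
ΣR = 1.460 m·K/W
ΔT = Q'·ΣR = 76.1 × 1.460 = 111.1 K
Heat flows outward, so T_out = T_in − ΔT = 125 − 111.1 = 13.9 °C

T_out = 13.9 °C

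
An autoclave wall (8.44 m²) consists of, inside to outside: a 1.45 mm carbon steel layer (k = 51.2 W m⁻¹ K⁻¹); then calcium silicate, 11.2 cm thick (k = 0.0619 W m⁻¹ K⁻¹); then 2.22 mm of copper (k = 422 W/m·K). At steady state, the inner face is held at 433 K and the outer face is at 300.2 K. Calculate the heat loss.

Q = 619 W

Series thermal resistances, inner to outer:
  R_carbon steel = L/(kA) = 0.00145/(51.2·8.44) = 3.355×10^-6 K/W
  R_calcium silicate = L/(kA) = 0.112/(0.0619·8.44) = 0.2144 K/W
  R_copper = L/(kA) = 0.00222/(422·8.44) = 6.233×10^-7 K/W
ΣR = 3.355×10^-6 + 0.2144 + 6.233×10^-7 = 0.2144 K/W
Q = ΔT/ΣR = (433 K − 300.2 K)/0.2144 = 619 W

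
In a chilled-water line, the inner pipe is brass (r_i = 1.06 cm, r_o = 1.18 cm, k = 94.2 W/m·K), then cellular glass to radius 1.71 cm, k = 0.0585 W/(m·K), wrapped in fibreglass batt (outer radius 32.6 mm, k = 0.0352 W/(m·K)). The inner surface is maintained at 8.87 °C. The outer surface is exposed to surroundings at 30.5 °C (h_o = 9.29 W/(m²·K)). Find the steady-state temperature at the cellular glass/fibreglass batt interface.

Series thermal resistances, inner to outer:
  R'_brass = ln(0.0118/0.0106)/(2πk) = 0.1072/(2π·94.2) = 1.812×10^-4 m·K/W
  R'_cellular glass = ln(0.0171/0.0118)/(2πk) = 0.3710/(2π·0.0585) = 1.009 m·K/W
  R'_fibreglass batt = ln(0.0326/0.0171)/(2πk) = 0.6452/(2π·0.0352) = 2.917 m·K/W
  R'_conv,out = 1/(2πr h) = 1/(2π·0.0326·9.29) = 0.5255 m·K/W
ΣR = 1.812×10^-4 + 1.009 + 2.917 + 0.5255 = 4.452 m·K/W
Q' = ΔT/ΣR = (8.87 °C − 30.5 °C)/4.452 = -4.858 W/m
From the inner boundary to the cellular glass/fibreglass batt interface, ΣR_partial = 1.009 m·K/W.
T_interface = T_in − Q'·ΣR_partial = 8.87 °C − (-4.858)(1.009) = 13.8 °C

T = 13.8 °C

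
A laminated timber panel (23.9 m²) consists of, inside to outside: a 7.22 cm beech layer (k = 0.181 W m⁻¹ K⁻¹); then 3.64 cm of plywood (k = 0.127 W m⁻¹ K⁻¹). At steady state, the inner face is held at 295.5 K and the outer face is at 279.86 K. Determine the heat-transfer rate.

Resistance network (inner→outer):
  R_beech = L/(kA) = 0.0722/(0.181·23.9) = 0.01669 K/W
  R_plywood = L/(kA) = 0.0364/(0.127·23.9) = 0.01199 K/W
ΣR = 0.01669 + 0.01199 = 0.02868 K/W
Q = ΔT/ΣR = (295.5 K − 279.86 K)/0.02868 = 545 W

Q = 545 W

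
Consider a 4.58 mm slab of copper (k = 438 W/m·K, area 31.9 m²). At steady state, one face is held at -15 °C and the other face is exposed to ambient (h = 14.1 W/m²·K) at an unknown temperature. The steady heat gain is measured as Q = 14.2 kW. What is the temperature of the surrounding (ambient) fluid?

Sum the resistances:
  R_copper = L/(kA) = 0.00458/(438·31.9) = 3.278×10^-7 K/W
  R_conv,out = 1/(hA) = 1/(14.1·31.9) = 0.002223 K/W
ΣR = 0.002224 K/W
ΔT = Q·ΣR = 14200 × 0.002224 = 31.58 K
Heat flows inward, so T_out = T_in + ΔT = -15 + 31.58 = 16.6 °C

T_out = 16.6 °C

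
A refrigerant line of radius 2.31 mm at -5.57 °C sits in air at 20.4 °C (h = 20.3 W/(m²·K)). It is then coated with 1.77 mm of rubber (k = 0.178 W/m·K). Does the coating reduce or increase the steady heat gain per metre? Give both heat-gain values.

Critical radius for a cylinder: r_cr = k/h = 0.00877 m = 0.877 cm.
Outer radius after coating: r₂ = 0.00231 + 0.00177 = 0.00408 m.
Since r₁ < r_cr and r₂ ≤ r_cr, the coating moves toward the maximum at r_cr — heat gain rises.
Bare: R = 1/(2πr₁h) = 3.394 m·K/W; Q = 25.97/3.394 = 7.65 W/m.
Coated: R = R_cond + R_conv = 2.430 m·K/W; Q = 25.97/2.430 = 10.7 W/m.

increases: 7.65 → 10.7 W/m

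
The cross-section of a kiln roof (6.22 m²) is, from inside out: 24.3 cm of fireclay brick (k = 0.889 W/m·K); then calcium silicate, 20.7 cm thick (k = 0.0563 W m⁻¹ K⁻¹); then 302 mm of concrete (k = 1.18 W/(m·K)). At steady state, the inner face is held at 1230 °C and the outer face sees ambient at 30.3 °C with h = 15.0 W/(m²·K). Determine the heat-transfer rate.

Q = 1750 W

Series thermal resistances, inner to outer:
  R_fireclay brick = L/(kA) = 0.243/(0.889·6.22) = 0.04395 K/W
  R_calcium silicate = L/(kA) = 0.207/(0.0563·6.22) = 0.5911 K/W
  R_concrete = L/(kA) = 0.302/(1.18·6.22) = 0.04115 K/W
  R_conv,out = 1/(hA) = 1/(15.0·6.22) = 0.01072 K/W
ΣR = 0.04395 + 0.5911 + 0.04115 + 0.01072 = 0.6869 K/W
Q = ΔT/ΣR = (1230 °C − 30.3 °C)/0.6869 = 1750 W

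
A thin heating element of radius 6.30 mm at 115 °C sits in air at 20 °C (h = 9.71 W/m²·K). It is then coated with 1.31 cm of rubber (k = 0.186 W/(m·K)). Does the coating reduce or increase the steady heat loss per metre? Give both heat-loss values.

increases: 36.5 → 52.6 W/m

Critical radius for a cylinder: r_cr = k/h = 0.0192 m = 1.92 cm.
Outer radius after coating: r₂ = 0.00630 + 0.0131 = 0.01940 m.
r₁ < r_cr < r₂: heat loss rises to a maximum at r_cr then falls. Whether the coating helps depends on whether Q(r₂) has dropped back below Q(r₁).
Bare: R = 1/(2πr₁h) = 2.602 m·K/W; Q = 95/2.602 = 36.5 W/m.
Coated: R = R_cond + R_conv = 1.807 m·K/W; Q = 95/1.807 = 52.6 W/m.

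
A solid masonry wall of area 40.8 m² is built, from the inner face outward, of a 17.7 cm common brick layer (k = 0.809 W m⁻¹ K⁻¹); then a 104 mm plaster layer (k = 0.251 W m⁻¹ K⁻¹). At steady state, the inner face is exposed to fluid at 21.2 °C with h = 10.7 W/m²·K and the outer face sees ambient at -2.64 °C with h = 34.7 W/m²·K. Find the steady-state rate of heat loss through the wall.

Q = 1290 W

Series thermal resistances, inner to outer:
  R_conv,in = 1/(hA) = 1/(10.7·40.8) = 0.002291 K/W
  R_common brick = L/(kA) = 0.177/(0.809·40.8) = 0.005362 K/W
  R_plaster = L/(kA) = 0.104/(0.251·40.8) = 0.01016 K/W
  R_conv,out = 1/(hA) = 1/(34.7·40.8) = 7.063×10^-4 K/W
ΣR = 0.002291 + 0.005362 + 0.01016 + 7.063×10^-4 = 0.01852 K/W
Q = ΔT/ΣR = (21.2 °C − -2.64 °C)/0.01852 = 1290 W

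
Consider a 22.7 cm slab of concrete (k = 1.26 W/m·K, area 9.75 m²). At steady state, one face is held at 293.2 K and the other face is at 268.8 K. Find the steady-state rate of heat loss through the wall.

Q = 1320 W

Q = kA·ΔT/L = 1.26 × 9.75 × |293.2 K − 268.8 K| / 0.227 = 1320 W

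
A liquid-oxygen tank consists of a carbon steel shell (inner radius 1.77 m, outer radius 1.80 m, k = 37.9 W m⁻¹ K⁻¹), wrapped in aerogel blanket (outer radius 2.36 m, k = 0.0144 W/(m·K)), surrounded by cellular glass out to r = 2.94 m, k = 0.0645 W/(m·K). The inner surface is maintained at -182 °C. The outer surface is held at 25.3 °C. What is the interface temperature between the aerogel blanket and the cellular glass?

T = -0.4 °C

Treat each layer as a resistance in series:
  R_carbon steel = (1/1.77 − 1/1.80)/(4πk) = 0.009416/(4π·37.9) = 1.977×10^-5 K/W
  R_aerogel blanket = (1/1.80 − 1/2.36)/(4πk) = 0.1318/(4π·0.0144) = 0.7285 K/W
  R_cellular glass = (1/2.36 − 1/2.94)/(4πk) = 0.08359/(4π·0.0645) = 0.1031 K/W
ΣR = 1.977×10^-5 + 0.7285 + 0.1031 = 0.8316 K/W
Q = ΔT/ΣR = (-182 °C − 25.3 °C)/0.8316 = -249.3 W
From the inner boundary to the aerogel blanket/cellular glass interface, ΣR_partial = 0.7285 K/W.
T_interface = T_in − Q·ΣR_partial = -182 °C − (-249.3)(0.7285) = -0.4 °C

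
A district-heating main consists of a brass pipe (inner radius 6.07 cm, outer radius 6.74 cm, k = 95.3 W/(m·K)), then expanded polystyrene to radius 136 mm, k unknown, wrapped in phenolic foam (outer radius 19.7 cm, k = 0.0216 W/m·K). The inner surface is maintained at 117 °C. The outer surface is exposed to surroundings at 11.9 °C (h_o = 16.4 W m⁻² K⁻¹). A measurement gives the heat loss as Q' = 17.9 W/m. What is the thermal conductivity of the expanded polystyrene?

k = 0.0361 W/m·K

ΣR = ΔT/Q' = |117 − 11.9|/17.9 = 5.872 m·K/W
Known resistances:
  R'_brass = ln(0.0674/0.0607)/(2πk) = 0.1047/(2π·95.3) = 1.749×10^-4 m·K/W
  R'_phenolic foam = ln(0.197/0.136)/(2πk) = 0.3705/(2π·0.0216) = 2.730 m·K/W
  R'_conv,out = 1/(2πr h) = 1/(2π·0.197·16.4) = 0.04926 m·K/W
R_expanded polystyrene = ΣR − ΣR_known = 5.872 − 2.779 = 3.093 m·K/W
ln(r₂/r₁)/(2πk) = 3.093 ⇒ k = 0.7020/(2π·3.093) = 0.0361 W/m·K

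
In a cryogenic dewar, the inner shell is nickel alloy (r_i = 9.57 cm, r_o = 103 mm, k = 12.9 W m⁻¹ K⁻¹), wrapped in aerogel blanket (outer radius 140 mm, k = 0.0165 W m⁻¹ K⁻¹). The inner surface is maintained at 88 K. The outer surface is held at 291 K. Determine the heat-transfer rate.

Q = 16.4 W

Resistance network (inner→outer):
  R_nickel alloy = (1/0.0957 − 1/0.103)/(4πk) = 0.7406/(4π·12.9) = 0.004569 K/W
  R_aerogel blanket = (1/0.103 − 1/0.140)/(4πk) = 2.566/(4π·0.0165) = 12.37 K/W
ΣR = 0.004569 + 12.37 = 12.37 K/W
Q = ΔT/ΣR = (88 K − 291 K)/12.37 = -16.4 W
(Negative Q ⇒ heat flows inward; heat gain = 16.4 W.)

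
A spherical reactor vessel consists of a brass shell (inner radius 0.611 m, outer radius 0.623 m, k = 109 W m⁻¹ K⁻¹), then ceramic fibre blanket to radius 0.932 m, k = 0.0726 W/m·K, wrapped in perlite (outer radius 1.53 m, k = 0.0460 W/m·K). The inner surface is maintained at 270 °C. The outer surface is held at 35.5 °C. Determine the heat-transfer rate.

Treat each layer as a resistance in series:
  R_brass = (1/0.611 − 1/0.623)/(4πk) = 0.03152/(4π·109) = 2.302×10^-5 K/W
  R_ceramic fibre blanket = (1/0.623 − 1/0.932)/(4πk) = 0.5322/(4π·0.0726) = 0.5833 K/W
  R_perlite = (1/0.932 − 1/1.53)/(4πk) = 0.4194/(4π·0.0460) = 0.7255 K/W
ΣR = 2.302×10^-5 + 0.5833 + 0.7255 = 1.309 K/W
Q = ΔT/ΣR = (270 °C − 35.5 °C)/1.309 = 179 W

Q = 179 W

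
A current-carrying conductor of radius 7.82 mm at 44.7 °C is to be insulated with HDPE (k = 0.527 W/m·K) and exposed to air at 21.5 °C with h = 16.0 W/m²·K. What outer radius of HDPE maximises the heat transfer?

For a cylinder, r_cr = k_ins/h = 0.527/16.0 = 0.0329 m = 3.29 cm

r_cr = 3.29 cm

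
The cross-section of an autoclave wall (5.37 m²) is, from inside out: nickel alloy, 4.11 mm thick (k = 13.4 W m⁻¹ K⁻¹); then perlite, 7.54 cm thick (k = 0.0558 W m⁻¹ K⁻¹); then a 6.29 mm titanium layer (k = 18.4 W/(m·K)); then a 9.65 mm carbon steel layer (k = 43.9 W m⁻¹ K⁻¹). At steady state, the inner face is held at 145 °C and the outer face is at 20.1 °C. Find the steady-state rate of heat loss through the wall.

Series thermal resistances, inner to outer:
  R_nickel alloy = L/(kA) = 0.00411/(13.4·5.37) = 5.712×10^-5 K/W
  R_perlite = L/(kA) = 0.0754/(0.0558·5.37) = 0.2516 K/W
  R_titanium = L/(kA) = 0.00629/(18.4·5.37) = 6.366×10^-5 K/W
  R_carbon steel = L/(kA) = 0.00965/(43.9·5.37) = 4.093×10^-5 K/W
ΣR = 5.712×10^-5 + 0.2516 + 6.366×10^-5 + 4.093×10^-5 = 0.2518 K/W
Q = ΔT/ΣR = (145 °C − 20.1 °C)/0.2518 = 496 W

Q = 496 W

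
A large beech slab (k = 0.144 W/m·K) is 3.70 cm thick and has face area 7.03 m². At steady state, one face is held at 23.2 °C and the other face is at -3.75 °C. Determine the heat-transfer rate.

Q = 737 W

Q = kA·ΔT/L = 0.144 × 7.03 × |23.2 °C − -3.75 °C| / 0.0370 = 737 W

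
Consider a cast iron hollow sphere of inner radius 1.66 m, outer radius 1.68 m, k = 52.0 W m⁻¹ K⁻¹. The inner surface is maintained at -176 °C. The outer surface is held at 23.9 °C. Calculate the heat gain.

Q = 18200 kW

Q = 4πk·ΔT/(1/r₁ − 1/r₂) = 4π × 52.0 × 199.9 / (1/1.66 − 1/1.68) = 1.82×10^7 W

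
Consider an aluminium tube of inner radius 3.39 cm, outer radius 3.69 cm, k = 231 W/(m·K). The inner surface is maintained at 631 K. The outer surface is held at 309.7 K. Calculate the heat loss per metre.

Q' = 2πk·ΔT/ln(r₂/r₁) = 2π × 231 × 321.3 / ln(0.0369/0.0339) = 5.50×10^6 W/m

Q' = 5500 kW/m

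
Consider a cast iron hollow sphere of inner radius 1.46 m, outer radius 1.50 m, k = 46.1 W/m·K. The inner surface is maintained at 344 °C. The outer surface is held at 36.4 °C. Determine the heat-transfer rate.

Q = 9760 kW

Q = 4πk·ΔT/(1/r₁ − 1/r₂) = 4π × 46.1 × 307.6 / (1/1.46 − 1/1.50) = 9.76×10^6 W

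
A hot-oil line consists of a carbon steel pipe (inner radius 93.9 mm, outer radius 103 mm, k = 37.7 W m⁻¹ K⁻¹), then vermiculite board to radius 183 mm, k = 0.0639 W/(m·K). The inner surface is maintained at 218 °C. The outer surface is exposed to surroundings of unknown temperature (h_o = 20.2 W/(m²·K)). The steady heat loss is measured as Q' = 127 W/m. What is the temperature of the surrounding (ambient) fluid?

T_out = 30.7 °C

Series resistances:
  R'_carbon steel = ln(0.103/0.0939)/(2πk) = 0.09250/(2π·37.7) = 3.905×10^-4 m·K/W
  R'_vermiculite board = ln(0.183/0.103)/(2πk) = 0.5748/(2π·0.0639) = 1.432 m·K/W
  R'_conv,out = 1/(2πr h) = 1/(2π·0.183·20.2) = 0.04305 m·K/W
ΣR = 1.475 m·K/W
ΔT = Q'·ΣR = 127 × 1.475 = 187.3 K
Heat flows outward, so T_out = T_in − ΔT = 218 − 187.3 = 30.7 °C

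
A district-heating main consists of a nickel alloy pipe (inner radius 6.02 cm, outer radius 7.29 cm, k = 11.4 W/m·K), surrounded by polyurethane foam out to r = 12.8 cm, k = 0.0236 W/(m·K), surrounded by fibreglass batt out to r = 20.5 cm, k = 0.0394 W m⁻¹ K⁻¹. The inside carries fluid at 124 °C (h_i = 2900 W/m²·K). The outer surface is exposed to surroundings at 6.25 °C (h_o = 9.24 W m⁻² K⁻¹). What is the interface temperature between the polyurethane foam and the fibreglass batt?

Resistance network (inner→outer):
  R'_conv,in = 1/(2πr h) = 1/(2π·0.0602·2900) = 9.116×10^-4 m·K/W
  R'_nickel alloy = ln(0.0729/0.0602)/(2πk) = 0.1914/(2π·11.4) = 0.002672 m·K/W
  R'_polyurethane foam = ln(0.128/0.0729)/(2πk) = 0.5629/(2π·0.0236) = 3.796 m·K/W
  R'_fibreglass batt = ln(0.205/0.128)/(2πk) = 0.4710/(2π·0.0394) = 1.903 m·K/W
  R'_conv,out = 1/(2πr h) = 1/(2π·0.205·9.24) = 0.08402 m·K/W
ΣR = 9.116×10^-4 + 0.002672 + 3.796 + 1.903 + 0.08402 = 5.787 m·K/W
Q' = ΔT/ΣR = (124 °C − 6.25 °C)/5.787 = 20.35 W/m
From the inner boundary to the polyurethane foam/fibreglass batt interface, ΣR_partial = 3.800 m·K/W.
T_interface = T_in − Q'·ΣR_partial = 124 °C − (20.35)(3.800) = 46.7 °C

T = 46.7 °C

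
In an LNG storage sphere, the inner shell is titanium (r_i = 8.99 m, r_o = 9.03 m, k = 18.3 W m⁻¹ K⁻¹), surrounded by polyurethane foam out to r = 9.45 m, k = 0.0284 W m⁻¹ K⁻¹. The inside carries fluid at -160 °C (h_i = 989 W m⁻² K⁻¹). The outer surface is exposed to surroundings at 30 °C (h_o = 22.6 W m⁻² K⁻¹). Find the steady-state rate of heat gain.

Resistance network (inner→outer):
  R_conv,in = 1/(4πr²h) = 1/(4π·8.99²·989) = 9.956×10^-7 K/W
  R_titanium = (1/8.99 − 1/9.03)/(4πk) = 4.927×10^-4/(4π·18.3) = 2.143×10^-6 K/W
  R_polyurethane foam = (1/9.03 − 1/9.45)/(4πk) = 0.004922/(4π·0.0284) = 0.01379 K/W
  R_conv,out = 1/(4πr²h) = 1/(4π·9.45²·22.6) = 3.943×10^-5 K/W
ΣR = 9.956×10^-7 + 2.143×10^-6 + 0.01379 + 3.943×10^-5 = 0.01383 K/W
Q = ΔT/ΣR = (-160 °C − 30 °C)/0.01383 = -13700 W
(Negative Q ⇒ heat flows inward; heat gain = 13700 W.)

Q = 13.7 kW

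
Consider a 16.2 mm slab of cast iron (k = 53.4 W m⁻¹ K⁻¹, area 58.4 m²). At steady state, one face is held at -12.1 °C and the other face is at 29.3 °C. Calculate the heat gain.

Q = 7.97×10^6 W

Q = kA·ΔT/L = 53.4 × 58.4 × |-12.1 °C − 29.3 °C| / 0.0162 = 7.97×10^6 W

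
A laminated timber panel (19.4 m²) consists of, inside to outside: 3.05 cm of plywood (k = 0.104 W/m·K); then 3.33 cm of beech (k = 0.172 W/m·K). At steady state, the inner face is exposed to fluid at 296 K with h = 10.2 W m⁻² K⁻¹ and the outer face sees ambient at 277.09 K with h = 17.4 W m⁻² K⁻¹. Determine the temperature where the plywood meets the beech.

T = 284.5 K

Series thermal resistances, inner to outer:
  R_conv,in = 1/(hA) = 1/(10.2·19.4) = 0.005054 K/W
  R_plywood = L/(kA) = 0.0305/(0.104·19.4) = 0.01512 K/W
  R_beech = L/(kA) = 0.0333/(0.172·19.4) = 0.009980 K/W
  R_conv,out = 1/(hA) = 1/(17.4·19.4) = 0.002962 K/W
ΣR = 0.005054 + 0.01512 + 0.009980 + 0.002962 = 0.03312 K/W
Q = ΔT/ΣR = (296 K − 277.09 K)/0.03312 = 571.0 W
From the inner boundary to the plywood/beech interface, ΣR_partial = 0.02017 K/W.
T_interface = T_in − Q·ΣR_partial = 296 K − (571.0)(0.02017) = 284.5 K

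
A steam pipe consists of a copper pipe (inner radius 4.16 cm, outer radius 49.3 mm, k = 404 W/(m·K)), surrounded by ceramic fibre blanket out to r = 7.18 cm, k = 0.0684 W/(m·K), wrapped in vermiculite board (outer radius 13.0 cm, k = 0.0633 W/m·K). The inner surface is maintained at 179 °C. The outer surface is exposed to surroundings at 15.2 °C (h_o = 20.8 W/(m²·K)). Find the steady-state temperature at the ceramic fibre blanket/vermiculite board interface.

Treat each layer as a resistance in series:
  R'_copper = ln(0.0493/0.0416)/(2πk) = 0.1698/(2π·404) = 6.690×10^-5 m·K/W
  R'_ceramic fibre blanket = ln(0.0718/0.0493)/(2πk) = 0.3760/(2π·0.0684) = 0.8748 m·K/W
  R'_vermiculite board = ln(0.130/0.0718)/(2πk) = 0.5936/(2π·0.0633) = 1.493 m·K/W
  R'_conv,out = 1/(2πr h) = 1/(2π·0.130·20.8) = 0.05886 m·K/W
ΣR = 6.690×10^-5 + 0.8748 + 1.493 + 0.05886 = 2.427 m·K/W
Q' = ΔT/ΣR = (179 °C − 15.2 °C)/2.427 = 67.49 W/m
From the inner boundary to the ceramic fibre blanket/vermiculite board interface, ΣR_partial = 0.8749 m·K/W.
T_interface = T_in − Q'·ΣR_partial = 179 °C − (67.49)(0.8749) = 120 °C

T = 120 °C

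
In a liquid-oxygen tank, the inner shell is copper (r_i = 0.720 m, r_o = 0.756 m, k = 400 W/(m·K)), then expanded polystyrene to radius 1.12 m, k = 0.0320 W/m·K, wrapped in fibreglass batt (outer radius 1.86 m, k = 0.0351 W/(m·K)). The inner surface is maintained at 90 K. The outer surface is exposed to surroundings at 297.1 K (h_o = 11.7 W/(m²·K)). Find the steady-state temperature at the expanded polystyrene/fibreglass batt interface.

Series thermal resistances, inner to outer:
  R_copper = (1/0.720 − 1/0.756)/(4πk) = 0.06614/(4π·400) = 1.316×10^-5 K/W
  R_expanded polystyrene = (1/0.756 − 1/1.12)/(4πk) = 0.4299/(4π·0.0320) = 1.069 K/W
  R_fibreglass batt = (1/1.12 − 1/1.86)/(4πk) = 0.3552/(4π·0.0351) = 0.8053 K/W
  R_conv,out = 1/(4πr²h) = 1/(4π·1.86²·11.7) = 0.001966 K/W
ΣR = 1.316×10^-5 + 1.069 + 0.8053 + 0.001966 = 1.876 K/W
Q = ΔT/ΣR = (90 K − 297.1 K)/1.876 = -110.4 W
From the inner boundary to the expanded polystyrene/fibreglass batt interface, ΣR_partial = 1.069 K/W.
T_interface = T_in − Q·ΣR_partial = 90 K − (-110.4)(1.069) = 208.0 K

T = 208.0 K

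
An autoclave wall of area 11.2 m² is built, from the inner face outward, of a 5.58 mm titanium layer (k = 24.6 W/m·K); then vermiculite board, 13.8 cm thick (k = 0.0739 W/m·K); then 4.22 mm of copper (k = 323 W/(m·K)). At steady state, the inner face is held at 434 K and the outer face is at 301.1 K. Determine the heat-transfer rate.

Q = 797 W

Treat each layer as a resistance in series:
  R_titanium = L/(kA) = 0.00558/(24.6·11.2) = 2.025×10^-5 K/W
  R_vermiculite board = L/(kA) = 0.138/(0.0739·11.2) = 0.1667 K/W
  R_copper = L/(kA) = 0.00422/(323·11.2) = 1.167×10^-6 K/W
ΣR = 2.025×10^-5 + 0.1667 + 1.167×10^-6 = 0.1667 K/W
Q = ΔT/ΣR = (434 K − 301.1 K)/0.1667 = 797 W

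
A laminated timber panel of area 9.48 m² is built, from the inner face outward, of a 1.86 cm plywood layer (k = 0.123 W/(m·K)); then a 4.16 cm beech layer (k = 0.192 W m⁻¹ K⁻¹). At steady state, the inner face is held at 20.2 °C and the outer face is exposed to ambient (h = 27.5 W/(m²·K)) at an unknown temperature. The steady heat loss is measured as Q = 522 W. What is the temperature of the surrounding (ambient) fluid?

Sum the resistances:
  R_plywood = L/(kA) = 0.0186/(0.123·9.48) = 0.01595 K/W
  R_beech = L/(kA) = 0.0416/(0.192·9.48) = 0.02286 K/W
  R_conv,out = 1/(hA) = 1/(27.5·9.48) = 0.003836 K/W
ΣR = 0.04264 K/W
ΔT = Q·ΣR = 522 × 0.04264 = 22.26 K
Heat flows outward, so T_out = T_in − ΔT = 20.2 − 22.26 = -2.06 °C

T_out = -2.06 °C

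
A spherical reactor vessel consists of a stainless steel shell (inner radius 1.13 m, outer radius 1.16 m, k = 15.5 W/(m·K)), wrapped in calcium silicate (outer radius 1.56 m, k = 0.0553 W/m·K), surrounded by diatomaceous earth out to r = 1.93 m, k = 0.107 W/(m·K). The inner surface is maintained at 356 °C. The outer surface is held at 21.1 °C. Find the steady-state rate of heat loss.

Q = 818 W

Resistance network (inner→outer):
  R_stainless steel = (1/1.13 − 1/1.16)/(4πk) = 0.02289/(4π·15.5) = 1.175×10^-4 K/W
  R_calcium silicate = (1/1.16 − 1/1.56)/(4πk) = 0.2210/(4π·0.0553) = 0.3181 K/W
  R_diatomaceous earth = (1/1.56 − 1/1.93)/(4πk) = 0.1229/(4π·0.107) = 0.09140 K/W
ΣR = 1.175×10^-4 + 0.3181 + 0.09140 = 0.4096 K/W
Q = ΔT/ΣR = (356 °C − 21.1 °C)/0.4096 = 818 W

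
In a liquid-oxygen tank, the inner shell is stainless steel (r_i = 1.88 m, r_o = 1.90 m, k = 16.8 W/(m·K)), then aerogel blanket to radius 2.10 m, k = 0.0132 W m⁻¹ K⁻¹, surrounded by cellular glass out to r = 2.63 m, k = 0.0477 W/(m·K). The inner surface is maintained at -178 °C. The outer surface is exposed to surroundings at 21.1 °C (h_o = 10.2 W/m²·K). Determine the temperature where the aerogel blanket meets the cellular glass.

Resistance network (inner→outer):
  R_stainless steel = (1/1.88 − 1/1.90)/(4πk) = 0.005599/(4π·16.8) = 2.652×10^-5 K/W
  R_aerogel blanket = (1/1.90 − 1/2.10)/(4πk) = 0.05013/(4π·0.0132) = 0.3022 K/W
  R_cellular glass = (1/2.10 − 1/2.63)/(4πk) = 0.09596/(4π·0.0477) = 0.1601 K/W
  R_conv,out = 1/(4πr²h) = 1/(4π·2.63²·10.2) = 0.001128 K/W
ΣR = 2.652×10^-5 + 0.3022 + 0.1601 + 0.001128 = 0.4635 K/W
Q = ΔT/ΣR = (-178 °C − 21.1 °C)/0.4635 = -429.6 W
From the inner boundary to the aerogel blanket/cellular glass interface, ΣR_partial = 0.3022 K/W.
T_interface = T_in − Q·ΣR_partial = -178 °C − (-429.6)(0.3022) = -48.2 °C

T = -48.2 °C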